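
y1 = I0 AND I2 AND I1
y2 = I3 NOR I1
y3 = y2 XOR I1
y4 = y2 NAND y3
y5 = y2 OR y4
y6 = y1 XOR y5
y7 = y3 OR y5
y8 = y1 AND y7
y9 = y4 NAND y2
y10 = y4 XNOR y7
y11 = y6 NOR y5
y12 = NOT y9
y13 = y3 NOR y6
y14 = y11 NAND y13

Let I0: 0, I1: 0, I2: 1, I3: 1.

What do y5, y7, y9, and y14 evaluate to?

y1 = I0 AND I2 AND I1 = 0 AND 1 AND 0 = 0
y2 = I3 NOR I1 = 1 NOR 0 = 0
y3 = y2 XOR I1 = 0 XOR 0 = 0
y4 = y2 NAND y3 = 0 NAND 0 = 1
y5 = y2 OR y4 = 0 OR 1 = 1
y6 = y1 XOR y5 = 0 XOR 1 = 1
y7 = y3 OR y5 = 0 OR 1 = 1
y9 = y4 NAND y2 = 1 NAND 0 = 1
y11 = y6 NOR y5 = 1 NOR 1 = 0
y13 = y3 NOR y6 = 0 NOR 1 = 0
y14 = y11 NAND y13 = 0 NAND 0 = 1

y5 = 1; y7 = 1; y9 = 1; y14 = 1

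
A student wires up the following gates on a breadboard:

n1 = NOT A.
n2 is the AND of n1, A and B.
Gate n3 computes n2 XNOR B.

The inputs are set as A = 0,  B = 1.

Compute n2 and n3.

n2 = 0, n3 = 0

n1 = NOT A = NOT 0 = 1
n2 = n1 AND A AND B = 1 AND 0 AND 1 = 0
n3 = n2 XNOR B = 0 XNOR 1 = 0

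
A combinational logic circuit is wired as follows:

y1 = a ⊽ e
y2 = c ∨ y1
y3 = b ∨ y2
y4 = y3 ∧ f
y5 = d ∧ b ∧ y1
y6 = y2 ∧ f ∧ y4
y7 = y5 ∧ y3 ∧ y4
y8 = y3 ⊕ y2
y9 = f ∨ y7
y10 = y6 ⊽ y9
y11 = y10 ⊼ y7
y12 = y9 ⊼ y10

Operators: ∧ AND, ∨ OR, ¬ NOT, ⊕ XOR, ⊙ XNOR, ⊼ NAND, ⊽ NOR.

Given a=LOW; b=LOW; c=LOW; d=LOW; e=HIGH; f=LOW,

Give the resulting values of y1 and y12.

y1 = LOW, y12 = HIGH

y1 = a NOR e = LOW NOR HIGH = LOW
y2 = c OR y1 = LOW OR LOW = LOW
y3 = b OR y2 = LOW OR LOW = LOW
y4 = y3 AND f = LOW AND LOW = LOW
y5 = d AND b AND y1 = LOW AND LOW AND LOW = LOW
y6 = y2 AND f AND y4 = LOW AND LOW AND LOW = LOW
y7 = y5 AND y3 AND y4 = LOW AND LOW AND LOW = LOW
y9 = f OR y7 = LOW OR LOW = LOW
y10 = y6 NOR y9 = LOW NOR LOW = HIGH
y12 = y9 NAND y10 = LOW NAND HIGH = HIGH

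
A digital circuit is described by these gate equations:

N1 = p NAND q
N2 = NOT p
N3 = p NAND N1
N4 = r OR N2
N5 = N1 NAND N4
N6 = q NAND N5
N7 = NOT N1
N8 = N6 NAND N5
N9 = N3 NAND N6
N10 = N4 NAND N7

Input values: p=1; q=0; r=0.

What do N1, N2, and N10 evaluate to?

N1 = p NAND q = 1 NAND 0 = 1
N2 = NOT p = NOT 1 = 0
N4 = r OR N2 = 0 OR 0 = 0
N7 = NOT N1 = NOT 1 = 0
N10 = N4 NAND N7 = 0 NAND 0 = 1

N1 = 1  N2 = 0  N10 = 1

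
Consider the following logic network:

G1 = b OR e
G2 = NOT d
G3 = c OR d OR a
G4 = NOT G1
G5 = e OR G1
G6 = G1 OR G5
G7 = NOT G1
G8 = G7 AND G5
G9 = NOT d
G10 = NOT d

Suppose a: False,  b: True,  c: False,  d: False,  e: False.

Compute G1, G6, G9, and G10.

G1 = b OR e = True OR False = True
G5 = e OR G1 = False OR True = True
G6 = G1 OR G5 = True OR True = True
G9 = NOT d = NOT False = True
G10 = NOT d = NOT False = True

G1 = True, G6 = True, G9 = True, G10 = True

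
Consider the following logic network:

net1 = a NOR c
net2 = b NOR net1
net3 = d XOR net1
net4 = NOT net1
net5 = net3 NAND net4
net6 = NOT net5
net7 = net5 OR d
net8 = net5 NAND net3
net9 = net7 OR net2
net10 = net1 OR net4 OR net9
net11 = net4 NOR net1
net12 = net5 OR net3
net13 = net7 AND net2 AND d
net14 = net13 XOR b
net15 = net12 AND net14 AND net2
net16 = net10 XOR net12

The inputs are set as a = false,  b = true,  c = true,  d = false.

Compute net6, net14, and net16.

net6 = false, net14 = true, net16 = false

net1 = a NOR c = false NOR true = false
net2 = b NOR net1 = true NOR false = false
net3 = d XOR net1 = false XOR false = false
net4 = NOT net1 = NOT false = true
net5 = net3 NAND net4 = false NAND true = true
net6 = NOT net5 = NOT true = false
net7 = net5 OR d = true OR false = true
net9 = net7 OR net2 = true OR false = true
net10 = net1 OR net4 OR net9 = false OR true OR true = true
net12 = net5 OR net3 = true OR false = true
net13 = net7 AND net2 AND d = true AND false AND false = false
net14 = net13 XOR b = false XOR true = true
net16 = net10 XOR net12 = true XOR true = false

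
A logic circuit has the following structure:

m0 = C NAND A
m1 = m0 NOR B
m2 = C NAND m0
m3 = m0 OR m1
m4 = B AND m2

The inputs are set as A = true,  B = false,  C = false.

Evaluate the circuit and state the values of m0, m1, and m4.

m0 = C NAND A = false NAND true = true
m1 = m0 NOR B = true NOR false = false
m2 = C NAND m0 = false NAND true = true
m4 = B AND m2 = false AND true = false

m0 = true; m1 = false; m4 = false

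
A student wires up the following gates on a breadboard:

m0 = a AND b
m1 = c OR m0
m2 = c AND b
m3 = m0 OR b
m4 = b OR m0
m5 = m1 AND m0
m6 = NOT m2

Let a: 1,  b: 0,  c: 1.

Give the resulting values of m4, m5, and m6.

m0 = a AND b = 1 AND 0 = 0
m1 = c OR m0 = 1 OR 0 = 1
m2 = c AND b = 1 AND 0 = 0
m4 = b OR m0 = 0 OR 0 = 0
m5 = m1 AND m0 = 1 AND 0 = 0
m6 = NOT m2 = NOT 0 = 1

m4 = 0, m5 = 0, m6 = 1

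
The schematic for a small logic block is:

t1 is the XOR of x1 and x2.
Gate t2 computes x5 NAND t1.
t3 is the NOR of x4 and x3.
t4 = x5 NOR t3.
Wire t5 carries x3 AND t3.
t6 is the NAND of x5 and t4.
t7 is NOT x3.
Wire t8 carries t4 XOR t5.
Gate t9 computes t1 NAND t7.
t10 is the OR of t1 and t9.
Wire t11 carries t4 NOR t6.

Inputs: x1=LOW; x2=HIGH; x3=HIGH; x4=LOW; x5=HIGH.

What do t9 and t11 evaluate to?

t9 = HIGH; t11 = LOW

t1 = x1 XOR x2 = LOW XOR HIGH = HIGH
t3 = x4 NOR x3 = LOW NOR HIGH = LOW
t4 = x5 NOR t3 = HIGH NOR LOW = LOW
t6 = x5 NAND t4 = HIGH NAND LOW = HIGH
t7 = NOT x3 = NOT HIGH = LOW
t9 = t1 NAND t7 = HIGH NAND LOW = HIGH
t11 = t4 NOR t6 = LOW NOR HIGH = LOW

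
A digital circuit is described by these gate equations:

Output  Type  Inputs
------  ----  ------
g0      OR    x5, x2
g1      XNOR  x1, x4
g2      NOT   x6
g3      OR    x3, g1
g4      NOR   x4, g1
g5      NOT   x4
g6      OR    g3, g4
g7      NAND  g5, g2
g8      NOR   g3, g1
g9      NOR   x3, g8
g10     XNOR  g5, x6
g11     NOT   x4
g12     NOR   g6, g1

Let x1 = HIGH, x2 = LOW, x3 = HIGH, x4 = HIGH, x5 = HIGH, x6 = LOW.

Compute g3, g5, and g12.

g3 = HIGH  g5 = LOW  g12 = LOW

g1 = x1 XNOR x4 = HIGH XNOR HIGH = HIGH
g3 = x3 OR g1 = HIGH OR HIGH = HIGH
g4 = x4 NOR g1 = HIGH NOR HIGH = LOW
g5 = NOT x4 = NOT HIGH = LOW
g6 = g3 OR g4 = HIGH OR LOW = HIGH
g12 = g6 NOR g1 = HIGH NOR HIGH = LOW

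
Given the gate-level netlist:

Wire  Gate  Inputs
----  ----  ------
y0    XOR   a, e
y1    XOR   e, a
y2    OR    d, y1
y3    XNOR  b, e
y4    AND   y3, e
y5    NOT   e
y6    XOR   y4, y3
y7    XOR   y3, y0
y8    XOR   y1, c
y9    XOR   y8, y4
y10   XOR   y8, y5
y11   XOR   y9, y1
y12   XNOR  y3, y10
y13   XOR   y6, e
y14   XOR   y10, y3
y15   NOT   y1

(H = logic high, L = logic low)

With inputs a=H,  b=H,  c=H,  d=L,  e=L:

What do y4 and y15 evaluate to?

y1 = e XOR a = L XOR H = H
y3 = b XNOR e = H XNOR L = L
y4 = y3 AND e = L AND L = L
y15 = NOT y1 = NOT H = L

y4 = L, y15 = L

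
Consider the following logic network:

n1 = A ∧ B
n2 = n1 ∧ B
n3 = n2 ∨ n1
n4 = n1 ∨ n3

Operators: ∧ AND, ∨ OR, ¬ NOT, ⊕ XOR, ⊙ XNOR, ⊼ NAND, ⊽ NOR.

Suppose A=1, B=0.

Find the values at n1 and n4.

n1 = 0; n4 = 0

n1 = A AND B = 1 AND 0 = 0
n2 = n1 AND B = 0 AND 0 = 0
n3 = n2 OR n1 = 0 OR 0 = 0
n4 = n1 OR n3 = 0 OR 0 = 0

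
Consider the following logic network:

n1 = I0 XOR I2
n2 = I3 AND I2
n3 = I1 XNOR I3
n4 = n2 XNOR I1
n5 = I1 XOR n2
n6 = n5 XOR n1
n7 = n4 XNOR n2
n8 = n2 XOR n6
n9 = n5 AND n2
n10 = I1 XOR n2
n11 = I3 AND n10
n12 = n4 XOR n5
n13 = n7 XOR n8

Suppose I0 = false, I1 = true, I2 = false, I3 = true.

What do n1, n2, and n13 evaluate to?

n1 = I0 XOR I2 = false XOR false = false
n2 = I3 AND I2 = true AND false = false
n4 = n2 XNOR I1 = false XNOR true = false
n5 = I1 XOR n2 = true XOR false = true
n6 = n5 XOR n1 = true XOR false = true
n7 = n4 XNOR n2 = false XNOR false = true
n8 = n2 XOR n6 = false XOR true = true
n13 = n7 XOR n8 = true XOR true = false

n1 = false, n2 = false, n13 = false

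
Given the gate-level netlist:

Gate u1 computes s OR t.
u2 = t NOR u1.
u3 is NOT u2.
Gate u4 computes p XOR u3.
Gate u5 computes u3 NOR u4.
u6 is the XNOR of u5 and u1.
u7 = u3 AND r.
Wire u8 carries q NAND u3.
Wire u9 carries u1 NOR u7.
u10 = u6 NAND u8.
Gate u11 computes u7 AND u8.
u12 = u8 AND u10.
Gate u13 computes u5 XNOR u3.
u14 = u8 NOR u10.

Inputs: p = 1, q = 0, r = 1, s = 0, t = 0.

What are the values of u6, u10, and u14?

u1 = s OR t = 0 OR 0 = 0
u2 = t NOR u1 = 0 NOR 0 = 1
u3 = NOT u2 = NOT 1 = 0
u4 = p XOR u3 = 1 XOR 0 = 1
u5 = u3 NOR u4 = 0 NOR 1 = 0
u6 = u5 XNOR u1 = 0 XNOR 0 = 1
u8 = q NAND u3 = 0 NAND 0 = 1
u10 = u6 NAND u8 = 1 NAND 1 = 0
u14 = u8 NOR u10 = 1 NOR 0 = 0

u6 = 1, u10 = 0, u14 = 0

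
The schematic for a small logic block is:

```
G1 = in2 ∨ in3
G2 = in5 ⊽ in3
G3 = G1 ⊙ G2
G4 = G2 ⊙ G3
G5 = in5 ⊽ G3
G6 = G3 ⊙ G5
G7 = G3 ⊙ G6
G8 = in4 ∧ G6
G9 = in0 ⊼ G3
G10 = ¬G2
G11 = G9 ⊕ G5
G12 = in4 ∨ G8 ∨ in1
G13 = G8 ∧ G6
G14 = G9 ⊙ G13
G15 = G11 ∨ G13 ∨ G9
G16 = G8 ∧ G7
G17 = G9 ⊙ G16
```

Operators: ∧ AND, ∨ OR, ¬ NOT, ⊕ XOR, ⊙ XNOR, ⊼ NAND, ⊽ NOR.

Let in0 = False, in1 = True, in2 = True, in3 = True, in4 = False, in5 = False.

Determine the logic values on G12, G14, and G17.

G1 = in2 OR in3 = True OR True = True
G2 = in5 NOR in3 = False NOR True = False
G3 = G1 XNOR G2 = True XNOR False = False
G5 = in5 NOR G3 = False NOR False = True
G6 = G3 XNOR G5 = False XNOR True = False
G7 = G3 XNOR G6 = False XNOR False = True
G8 = in4 AND G6 = False AND False = False
G9 = in0 NAND G3 = False NAND False = True
G12 = in4 OR G8 OR in1 = False OR False OR True = True
G13 = G8 AND G6 = False AND False = False
G14 = G9 XNOR G13 = True XNOR False = False
G16 = G8 AND G7 = False AND True = False
G17 = G9 XNOR G16 = True XNOR False = False

G12 = True; G14 = False; G17 = False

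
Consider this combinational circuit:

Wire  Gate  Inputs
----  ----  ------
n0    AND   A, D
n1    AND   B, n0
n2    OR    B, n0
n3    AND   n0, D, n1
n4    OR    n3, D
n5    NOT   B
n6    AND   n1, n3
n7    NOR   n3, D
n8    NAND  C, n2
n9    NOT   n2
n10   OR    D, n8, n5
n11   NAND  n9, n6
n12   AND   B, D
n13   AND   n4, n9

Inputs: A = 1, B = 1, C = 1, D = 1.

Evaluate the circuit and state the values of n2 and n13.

n2 = 1  n13 = 0

n0 = A AND D = 1 AND 1 = 1
n1 = B AND n0 = 1 AND 1 = 1
n2 = B OR n0 = 1 OR 1 = 1
n3 = n0 AND D AND n1 = 1 AND 1 AND 1 = 1
n4 = n3 OR D = 1 OR 1 = 1
n9 = NOT n2 = NOT 1 = 0
n13 = n4 AND n9 = 1 AND 0 = 0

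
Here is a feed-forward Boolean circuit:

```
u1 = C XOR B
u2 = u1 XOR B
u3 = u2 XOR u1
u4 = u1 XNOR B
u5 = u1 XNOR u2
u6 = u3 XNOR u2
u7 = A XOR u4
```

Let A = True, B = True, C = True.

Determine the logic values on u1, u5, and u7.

u1 = C XOR B = True XOR True = False
u2 = u1 XOR B = False XOR True = True
u4 = u1 XNOR B = False XNOR True = False
u5 = u1 XNOR u2 = False XNOR True = False
u7 = A XOR u4 = True XOR False = True

u1 = False; u5 = False; u7 = True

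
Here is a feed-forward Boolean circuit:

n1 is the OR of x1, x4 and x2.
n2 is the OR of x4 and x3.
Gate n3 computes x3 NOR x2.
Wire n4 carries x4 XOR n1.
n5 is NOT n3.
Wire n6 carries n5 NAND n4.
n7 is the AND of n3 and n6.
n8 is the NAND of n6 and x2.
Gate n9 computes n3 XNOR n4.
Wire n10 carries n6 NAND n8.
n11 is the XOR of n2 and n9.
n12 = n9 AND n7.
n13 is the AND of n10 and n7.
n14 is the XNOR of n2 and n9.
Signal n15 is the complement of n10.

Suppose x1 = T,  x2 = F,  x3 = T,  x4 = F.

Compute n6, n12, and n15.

n1 = x1 OR x4 OR x2 = T OR F OR F = T
n3 = x3 NOR x2 = T NOR F = F
n4 = x4 XOR n1 = F XOR T = T
n5 = NOT n3 = NOT F = T
n6 = n5 NAND n4 = T NAND T = F
n7 = n3 AND n6 = F AND F = F
n8 = n6 NAND x2 = F NAND F = T
n9 = n3 XNOR n4 = F XNOR T = F
n10 = n6 NAND n8 = F NAND T = T
n12 = n9 AND n7 = F AND F = F
n15 = NOT n10 = NOT T = F

n6 = F, n12 = F, n15 = F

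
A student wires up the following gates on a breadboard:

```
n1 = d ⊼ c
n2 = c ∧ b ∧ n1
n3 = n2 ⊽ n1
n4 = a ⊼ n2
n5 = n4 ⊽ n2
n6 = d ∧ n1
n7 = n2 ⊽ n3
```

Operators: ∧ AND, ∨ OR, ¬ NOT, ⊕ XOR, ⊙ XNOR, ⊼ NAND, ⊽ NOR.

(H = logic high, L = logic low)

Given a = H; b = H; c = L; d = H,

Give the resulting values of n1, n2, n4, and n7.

n1 = H  n2 = L  n4 = H  n7 = H

n1 = d NAND c = H NAND L = H
n2 = c AND b AND n1 = L AND H AND H = L
n3 = n2 NOR n1 = L NOR H = L
n4 = a NAND n2 = H NAND L = H
n7 = n2 NOR n3 = L NOR L = H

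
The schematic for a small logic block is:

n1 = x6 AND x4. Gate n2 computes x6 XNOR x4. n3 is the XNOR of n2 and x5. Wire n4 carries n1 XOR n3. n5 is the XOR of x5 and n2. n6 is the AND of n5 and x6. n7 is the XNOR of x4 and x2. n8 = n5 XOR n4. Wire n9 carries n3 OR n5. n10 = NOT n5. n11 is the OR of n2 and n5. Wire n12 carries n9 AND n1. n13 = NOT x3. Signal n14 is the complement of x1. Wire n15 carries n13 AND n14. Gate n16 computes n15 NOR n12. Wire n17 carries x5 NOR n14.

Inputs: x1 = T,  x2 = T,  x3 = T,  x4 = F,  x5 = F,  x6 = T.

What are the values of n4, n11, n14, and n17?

n1 = x6 AND x4 = T AND F = F
n2 = x6 XNOR x4 = T XNOR F = F
n3 = n2 XNOR x5 = F XNOR F = T
n4 = n1 XOR n3 = F XOR T = T
n5 = x5 XOR n2 = F XOR F = F
n11 = n2 OR n5 = F OR F = F
n14 = NOT x1 = NOT T = F
n17 = x5 NOR n14 = F NOR F = T

n4 = T, n11 = F, n14 = F, n17 = T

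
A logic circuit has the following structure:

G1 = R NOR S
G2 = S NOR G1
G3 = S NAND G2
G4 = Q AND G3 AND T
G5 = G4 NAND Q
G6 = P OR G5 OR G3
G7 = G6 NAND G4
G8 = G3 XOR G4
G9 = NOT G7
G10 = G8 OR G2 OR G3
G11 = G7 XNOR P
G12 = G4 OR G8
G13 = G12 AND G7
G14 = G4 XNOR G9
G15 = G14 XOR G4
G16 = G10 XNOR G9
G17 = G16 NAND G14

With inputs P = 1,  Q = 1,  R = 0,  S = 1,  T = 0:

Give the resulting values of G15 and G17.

G15 = 1  G17 = 1

G1 = R NOR S = 0 NOR 1 = 0
G2 = S NOR G1 = 1 NOR 0 = 0
G3 = S NAND G2 = 1 NAND 0 = 1
G4 = Q AND G3 AND T = 1 AND 1 AND 0 = 0
G5 = G4 NAND Q = 0 NAND 1 = 1
G6 = P OR G5 OR G3 = 1 OR 1 OR 1 = 1
G7 = G6 NAND G4 = 1 NAND 0 = 1
G8 = G3 XOR G4 = 1 XOR 0 = 1
G9 = NOT G7 = NOT 1 = 0
G10 = G8 OR G2 OR G3 = 1 OR 0 OR 1 = 1
G14 = G4 XNOR G9 = 0 XNOR 0 = 1
G15 = G14 XOR G4 = 1 XOR 0 = 1
G16 = G10 XNOR G9 = 1 XNOR 0 = 0
G17 = G16 NAND G14 = 0 NAND 1 = 1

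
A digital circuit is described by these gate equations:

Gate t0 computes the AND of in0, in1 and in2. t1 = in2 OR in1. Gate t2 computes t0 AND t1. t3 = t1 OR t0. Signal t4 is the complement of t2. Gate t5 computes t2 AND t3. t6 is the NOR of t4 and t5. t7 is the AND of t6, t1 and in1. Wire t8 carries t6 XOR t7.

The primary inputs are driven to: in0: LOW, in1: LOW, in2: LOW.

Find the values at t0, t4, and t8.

t0 = LOW, t4 = HIGH, t8 = LOW

t0 = in0 AND in1 AND in2 = LOW AND LOW AND LOW = LOW
t1 = in2 OR in1 = LOW OR LOW = LOW
t2 = t0 AND t1 = LOW AND LOW = LOW
t3 = t1 OR t0 = LOW OR LOW = LOW
t4 = NOT t2 = NOT LOW = HIGH
t5 = t2 AND t3 = LOW AND LOW = LOW
t6 = t4 NOR t5 = HIGH NOR LOW = LOW
t7 = t6 AND t1 AND in1 = LOW AND LOW AND LOW = LOW
t8 = t6 XOR t7 = LOW XOR LOW = LOW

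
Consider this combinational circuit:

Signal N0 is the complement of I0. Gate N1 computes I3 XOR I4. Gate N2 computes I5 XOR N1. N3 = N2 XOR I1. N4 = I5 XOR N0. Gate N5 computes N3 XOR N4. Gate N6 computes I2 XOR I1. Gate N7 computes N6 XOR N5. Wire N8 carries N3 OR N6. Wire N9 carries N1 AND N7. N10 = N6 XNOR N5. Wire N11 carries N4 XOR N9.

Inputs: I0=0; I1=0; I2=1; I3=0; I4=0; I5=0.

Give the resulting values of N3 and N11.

N0 = NOT I0 = NOT 0 = 1
N1 = I3 XOR I4 = 0 XOR 0 = 0
N2 = I5 XOR N1 = 0 XOR 0 = 0
N3 = N2 XOR I1 = 0 XOR 0 = 0
N4 = I5 XOR N0 = 0 XOR 1 = 1
N5 = N3 XOR N4 = 0 XOR 1 = 1
N6 = I2 XOR I1 = 1 XOR 0 = 1
N7 = N6 XOR N5 = 1 XOR 1 = 0
N9 = N1 AND N7 = 0 AND 0 = 0
N11 = N4 XOR N9 = 1 XOR 0 = 1

N3 = 0, N11 = 1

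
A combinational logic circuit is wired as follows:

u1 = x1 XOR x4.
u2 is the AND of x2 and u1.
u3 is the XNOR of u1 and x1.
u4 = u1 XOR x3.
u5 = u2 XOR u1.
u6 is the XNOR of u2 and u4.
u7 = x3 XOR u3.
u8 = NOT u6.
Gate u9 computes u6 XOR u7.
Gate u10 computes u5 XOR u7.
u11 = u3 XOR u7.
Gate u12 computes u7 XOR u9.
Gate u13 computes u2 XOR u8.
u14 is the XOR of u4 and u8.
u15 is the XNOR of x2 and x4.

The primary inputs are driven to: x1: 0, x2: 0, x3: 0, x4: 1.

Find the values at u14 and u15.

u14 = 0; u15 = 0

u1 = x1 XOR x4 = 0 XOR 1 = 1
u2 = x2 AND u1 = 0 AND 1 = 0
u4 = u1 XOR x3 = 1 XOR 0 = 1
u6 = u2 XNOR u4 = 0 XNOR 1 = 0
u8 = NOT u6 = NOT 0 = 1
u14 = u4 XOR u8 = 1 XOR 1 = 0
u15 = x2 XNOR x4 = 0 XNOR 1 = 0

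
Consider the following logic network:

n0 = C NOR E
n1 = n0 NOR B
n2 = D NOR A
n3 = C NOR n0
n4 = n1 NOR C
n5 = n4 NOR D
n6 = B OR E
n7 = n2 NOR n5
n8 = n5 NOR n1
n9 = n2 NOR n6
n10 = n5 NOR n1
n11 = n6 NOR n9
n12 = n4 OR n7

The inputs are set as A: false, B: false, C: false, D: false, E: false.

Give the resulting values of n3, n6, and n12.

n3 = false, n6 = false, n12 = true

n0 = C NOR E = false NOR false = true
n1 = n0 NOR B = true NOR false = false
n2 = D NOR A = false NOR false = true
n3 = C NOR n0 = false NOR true = false
n4 = n1 NOR C = false NOR false = true
n5 = n4 NOR D = true NOR false = false
n6 = B OR E = false OR false = false
n7 = n2 NOR n5 = true NOR false = false
n12 = n4 OR n7 = true OR false = true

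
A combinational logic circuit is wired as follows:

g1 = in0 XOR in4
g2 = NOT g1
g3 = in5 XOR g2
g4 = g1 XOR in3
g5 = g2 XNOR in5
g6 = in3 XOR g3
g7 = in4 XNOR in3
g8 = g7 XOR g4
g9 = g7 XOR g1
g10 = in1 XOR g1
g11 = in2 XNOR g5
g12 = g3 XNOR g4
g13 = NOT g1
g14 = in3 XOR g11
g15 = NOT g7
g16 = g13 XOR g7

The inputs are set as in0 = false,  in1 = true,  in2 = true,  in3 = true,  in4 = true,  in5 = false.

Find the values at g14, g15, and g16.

g14 = false, g15 = false, g16 = true

g1 = in0 XOR in4 = false XOR true = true
g2 = NOT g1 = NOT true = false
g5 = g2 XNOR in5 = false XNOR false = true
g7 = in4 XNOR in3 = true XNOR true = true
g11 = in2 XNOR g5 = true XNOR true = true
g13 = NOT g1 = NOT true = false
g14 = in3 XOR g11 = true XOR true = false
g15 = NOT g7 = NOT true = false
g16 = g13 XOR g7 = false XOR true = true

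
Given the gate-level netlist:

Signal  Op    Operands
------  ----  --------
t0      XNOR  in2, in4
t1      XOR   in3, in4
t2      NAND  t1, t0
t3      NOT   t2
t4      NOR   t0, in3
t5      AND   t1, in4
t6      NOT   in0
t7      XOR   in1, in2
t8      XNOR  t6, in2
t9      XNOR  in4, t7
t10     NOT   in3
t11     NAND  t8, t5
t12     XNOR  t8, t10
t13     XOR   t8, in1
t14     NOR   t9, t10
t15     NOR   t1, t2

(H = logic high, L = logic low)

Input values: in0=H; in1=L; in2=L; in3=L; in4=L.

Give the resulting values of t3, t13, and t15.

t0 = in2 XNOR in4 = L XNOR L = H
t1 = in3 XOR in4 = L XOR L = L
t2 = t1 NAND t0 = L NAND H = H
t3 = NOT t2 = NOT H = L
t6 = NOT in0 = NOT H = L
t8 = t6 XNOR in2 = L XNOR L = H
t13 = t8 XOR in1 = H XOR L = H
t15 = t1 NOR t2 = L NOR H = L

t3 = L  t13 = H  t15 = L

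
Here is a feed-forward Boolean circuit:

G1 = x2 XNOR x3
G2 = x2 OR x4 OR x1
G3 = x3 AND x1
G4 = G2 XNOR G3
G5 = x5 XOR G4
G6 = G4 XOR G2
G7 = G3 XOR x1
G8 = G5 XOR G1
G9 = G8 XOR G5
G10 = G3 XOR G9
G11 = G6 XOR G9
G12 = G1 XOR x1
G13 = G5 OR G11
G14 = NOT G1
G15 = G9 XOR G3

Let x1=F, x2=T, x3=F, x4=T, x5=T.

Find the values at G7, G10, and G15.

G7 = F  G10 = F  G15 = F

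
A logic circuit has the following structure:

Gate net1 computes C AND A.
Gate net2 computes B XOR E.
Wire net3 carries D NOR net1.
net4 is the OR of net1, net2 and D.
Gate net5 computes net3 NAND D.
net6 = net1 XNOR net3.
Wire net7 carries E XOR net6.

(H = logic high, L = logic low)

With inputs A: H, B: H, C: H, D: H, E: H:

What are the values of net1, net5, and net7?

net1 = H, net5 = H, net7 = H

net1 = C AND A = H AND H = H
net3 = D NOR net1 = H NOR H = L
net5 = net3 NAND D = L NAND H = H
net6 = net1 XNOR net3 = H XNOR L = L
net7 = E XOR net6 = H XOR L = H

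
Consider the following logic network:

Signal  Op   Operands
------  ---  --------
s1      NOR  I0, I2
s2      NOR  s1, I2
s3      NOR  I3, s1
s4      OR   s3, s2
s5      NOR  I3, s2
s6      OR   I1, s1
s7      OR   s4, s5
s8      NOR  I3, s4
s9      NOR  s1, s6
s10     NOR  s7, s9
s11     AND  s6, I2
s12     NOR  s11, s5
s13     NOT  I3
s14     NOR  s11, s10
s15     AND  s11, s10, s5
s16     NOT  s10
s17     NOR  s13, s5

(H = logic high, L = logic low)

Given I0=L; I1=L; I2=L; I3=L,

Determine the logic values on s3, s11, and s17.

s3 = L, s11 = L, s17 = L

s1 = I0 NOR I2 = L NOR L = H
s2 = s1 NOR I2 = H NOR L = L
s3 = I3 NOR s1 = L NOR H = L
s5 = I3 NOR s2 = L NOR L = H
s6 = I1 OR s1 = L OR H = H
s11 = s6 AND I2 = H AND L = L
s13 = NOT I3 = NOT L = H
s17 = s13 NOR s5 = H NOR H = L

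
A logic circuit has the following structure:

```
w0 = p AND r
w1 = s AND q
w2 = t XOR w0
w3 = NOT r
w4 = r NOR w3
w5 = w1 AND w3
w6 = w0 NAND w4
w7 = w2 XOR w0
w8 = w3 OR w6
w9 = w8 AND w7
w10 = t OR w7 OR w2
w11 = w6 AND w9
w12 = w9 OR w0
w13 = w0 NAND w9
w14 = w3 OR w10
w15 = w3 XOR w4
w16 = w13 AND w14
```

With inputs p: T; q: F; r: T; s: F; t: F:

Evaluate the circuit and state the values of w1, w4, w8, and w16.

w1 = F; w4 = F; w8 = T; w16 = T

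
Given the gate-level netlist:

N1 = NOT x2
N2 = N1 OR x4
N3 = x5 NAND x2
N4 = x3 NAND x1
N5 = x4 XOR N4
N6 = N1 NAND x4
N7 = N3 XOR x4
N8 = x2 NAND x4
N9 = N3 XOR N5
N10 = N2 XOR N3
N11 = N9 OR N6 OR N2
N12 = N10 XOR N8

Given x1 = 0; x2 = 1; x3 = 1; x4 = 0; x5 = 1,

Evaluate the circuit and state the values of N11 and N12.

N11 = 1, N12 = 1

N1 = NOT x2 = NOT 1 = 0
N2 = N1 OR x4 = 0 OR 0 = 0
N3 = x5 NAND x2 = 1 NAND 1 = 0
N4 = x3 NAND x1 = 1 NAND 0 = 1
N5 = x4 XOR N4 = 0 XOR 1 = 1
N6 = N1 NAND x4 = 0 NAND 0 = 1
N8 = x2 NAND x4 = 1 NAND 0 = 1
N9 = N3 XOR N5 = 0 XOR 1 = 1
N10 = N2 XOR N3 = 0 XOR 0 = 0
N11 = N9 OR N6 OR N2 = 1 OR 1 OR 0 = 1
N12 = N10 XOR N8 = 0 XOR 1 = 1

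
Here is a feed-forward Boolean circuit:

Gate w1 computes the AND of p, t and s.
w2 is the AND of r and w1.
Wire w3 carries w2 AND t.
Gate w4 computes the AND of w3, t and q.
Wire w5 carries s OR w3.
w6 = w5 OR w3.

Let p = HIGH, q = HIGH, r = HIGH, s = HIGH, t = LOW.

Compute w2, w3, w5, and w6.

w2 = LOW, w3 = LOW, w5 = HIGH, w6 = HIGH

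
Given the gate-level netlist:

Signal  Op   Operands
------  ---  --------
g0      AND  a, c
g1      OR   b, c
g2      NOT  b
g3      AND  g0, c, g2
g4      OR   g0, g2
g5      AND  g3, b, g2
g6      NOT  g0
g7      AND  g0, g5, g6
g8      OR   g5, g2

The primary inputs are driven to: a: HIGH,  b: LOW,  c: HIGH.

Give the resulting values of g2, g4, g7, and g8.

g2 = HIGH; g4 = HIGH; g7 = LOW; g8 = HIGH

g0 = a AND c = HIGH AND HIGH = HIGH
g2 = NOT b = NOT LOW = HIGH
g3 = g0 AND c AND g2 = HIGH AND HIGH AND HIGH = HIGH
g4 = g0 OR g2 = HIGH OR HIGH = HIGH
g5 = g3 AND b AND g2 = HIGH AND LOW AND HIGH = LOW
g6 = NOT g0 = NOT HIGH = LOW
g7 = g0 AND g5 AND g6 = HIGH AND LOW AND LOW = LOW
g8 = g5 OR g2 = LOW OR HIGH = HIGH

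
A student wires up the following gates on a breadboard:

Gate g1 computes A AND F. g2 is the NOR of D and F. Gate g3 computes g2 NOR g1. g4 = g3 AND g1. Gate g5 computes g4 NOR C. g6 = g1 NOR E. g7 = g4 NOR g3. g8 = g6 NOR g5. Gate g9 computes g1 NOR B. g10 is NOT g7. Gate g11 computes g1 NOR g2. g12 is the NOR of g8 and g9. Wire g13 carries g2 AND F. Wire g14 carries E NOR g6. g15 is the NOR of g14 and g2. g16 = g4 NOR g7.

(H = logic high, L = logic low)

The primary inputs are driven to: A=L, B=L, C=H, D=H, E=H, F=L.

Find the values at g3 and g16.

g1 = A AND F = L AND L = L
g2 = D NOR F = H NOR L = L
g3 = g2 NOR g1 = L NOR L = H
g4 = g3 AND g1 = H AND L = L
g7 = g4 NOR g3 = L NOR H = L
g16 = g4 NOR g7 = L NOR L = H

g3 = H, g16 = H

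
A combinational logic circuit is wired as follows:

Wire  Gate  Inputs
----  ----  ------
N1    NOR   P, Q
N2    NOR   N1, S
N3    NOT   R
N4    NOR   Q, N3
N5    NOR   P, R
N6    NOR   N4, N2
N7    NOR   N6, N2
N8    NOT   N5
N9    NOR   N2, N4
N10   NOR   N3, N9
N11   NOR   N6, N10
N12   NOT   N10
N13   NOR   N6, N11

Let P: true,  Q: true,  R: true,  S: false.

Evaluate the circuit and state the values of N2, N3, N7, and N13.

N2 = true, N3 = false, N7 = false, N13 = true

N1 = P NOR Q = true NOR true = false
N2 = N1 NOR S = false NOR false = true
N3 = NOT R = NOT true = false
N4 = Q NOR N3 = true NOR false = false
N6 = N4 NOR N2 = false NOR true = false
N7 = N6 NOR N2 = false NOR true = false
N9 = N2 NOR N4 = true NOR false = false
N10 = N3 NOR N9 = false NOR false = true
N11 = N6 NOR N10 = false NOR true = false
N13 = N6 NOR N11 = false NOR false = true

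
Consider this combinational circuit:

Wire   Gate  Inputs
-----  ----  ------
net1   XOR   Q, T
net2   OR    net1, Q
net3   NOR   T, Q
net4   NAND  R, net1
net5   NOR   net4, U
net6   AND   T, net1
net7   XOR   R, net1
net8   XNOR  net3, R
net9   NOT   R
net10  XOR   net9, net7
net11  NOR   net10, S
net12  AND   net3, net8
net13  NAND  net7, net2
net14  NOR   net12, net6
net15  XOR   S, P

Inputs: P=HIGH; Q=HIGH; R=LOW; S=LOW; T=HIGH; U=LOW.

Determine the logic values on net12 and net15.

net12 = LOW, net15 = HIGH

net3 = T NOR Q = HIGH NOR HIGH = LOW
net8 = net3 XNOR R = LOW XNOR LOW = HIGH
net12 = net3 AND net8 = LOW AND HIGH = LOW
net15 = S XOR P = LOW XOR HIGH = HIGH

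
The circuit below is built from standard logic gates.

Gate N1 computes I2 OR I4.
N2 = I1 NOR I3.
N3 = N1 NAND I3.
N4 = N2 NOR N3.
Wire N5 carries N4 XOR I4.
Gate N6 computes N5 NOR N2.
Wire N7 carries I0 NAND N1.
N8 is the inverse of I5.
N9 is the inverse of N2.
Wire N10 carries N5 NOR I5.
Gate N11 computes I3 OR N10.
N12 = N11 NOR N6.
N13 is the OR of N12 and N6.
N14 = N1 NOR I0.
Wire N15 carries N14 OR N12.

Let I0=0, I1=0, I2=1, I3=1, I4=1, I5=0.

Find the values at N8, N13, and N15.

N8 = 1, N13 = 1, N15 = 0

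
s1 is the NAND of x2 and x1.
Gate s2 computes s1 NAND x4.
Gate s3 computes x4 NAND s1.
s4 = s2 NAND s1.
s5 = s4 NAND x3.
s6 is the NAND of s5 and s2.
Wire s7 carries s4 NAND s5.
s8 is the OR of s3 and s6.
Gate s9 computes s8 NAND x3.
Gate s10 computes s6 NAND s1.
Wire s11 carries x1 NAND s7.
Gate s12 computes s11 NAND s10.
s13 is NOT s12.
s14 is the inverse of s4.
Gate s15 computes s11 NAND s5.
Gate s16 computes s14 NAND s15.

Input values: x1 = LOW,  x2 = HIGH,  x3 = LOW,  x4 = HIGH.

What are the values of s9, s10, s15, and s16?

s9 = HIGH, s10 = LOW, s15 = LOW, s16 = HIGH

s1 = x2 NAND x1 = HIGH NAND LOW = HIGH
s2 = s1 NAND x4 = HIGH NAND HIGH = LOW
s3 = x4 NAND s1 = HIGH NAND HIGH = LOW
s4 = s2 NAND s1 = LOW NAND HIGH = HIGH
s5 = s4 NAND x3 = HIGH NAND LOW = HIGH
s6 = s5 NAND s2 = HIGH NAND LOW = HIGH
s7 = s4 NAND s5 = HIGH NAND HIGH = LOW
s8 = s3 OR s6 = LOW OR HIGH = HIGH
s9 = s8 NAND x3 = HIGH NAND LOW = HIGH
s10 = s6 NAND s1 = HIGH NAND HIGH = LOW
s11 = x1 NAND s7 = LOW NAND LOW = HIGH
s14 = NOT s4 = NOT HIGH = LOW
s15 = s11 NAND s5 = HIGH NAND HIGH = LOW
s16 = s14 NAND s15 = LOW NAND LOW = HIGH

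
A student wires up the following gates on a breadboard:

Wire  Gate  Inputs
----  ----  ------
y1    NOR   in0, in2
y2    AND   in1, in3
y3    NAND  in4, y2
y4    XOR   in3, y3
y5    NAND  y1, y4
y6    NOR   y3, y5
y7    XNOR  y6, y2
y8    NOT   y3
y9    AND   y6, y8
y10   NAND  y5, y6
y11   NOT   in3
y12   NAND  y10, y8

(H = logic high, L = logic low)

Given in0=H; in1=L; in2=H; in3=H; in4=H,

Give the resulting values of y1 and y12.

y1 = in0 NOR in2 = H NOR H = L
y2 = in1 AND in3 = L AND H = L
y3 = in4 NAND y2 = H NAND L = H
y4 = in3 XOR y3 = H XOR H = L
y5 = y1 NAND y4 = L NAND L = H
y6 = y3 NOR y5 = H NOR H = L
y8 = NOT y3 = NOT H = L
y10 = y5 NAND y6 = H NAND L = H
y12 = y10 NAND y8 = H NAND L = H

y1 = L; y12 = H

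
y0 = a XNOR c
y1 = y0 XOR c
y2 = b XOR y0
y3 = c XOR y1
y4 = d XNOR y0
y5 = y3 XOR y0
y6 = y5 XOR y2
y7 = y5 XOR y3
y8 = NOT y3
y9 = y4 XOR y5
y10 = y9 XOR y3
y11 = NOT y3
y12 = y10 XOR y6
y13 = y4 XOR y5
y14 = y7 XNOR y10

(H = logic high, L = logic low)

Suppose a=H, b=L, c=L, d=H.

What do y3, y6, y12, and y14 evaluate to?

y0 = a XNOR c = H XNOR L = L
y1 = y0 XOR c = L XOR L = L
y2 = b XOR y0 = L XOR L = L
y3 = c XOR y1 = L XOR L = L
y4 = d XNOR y0 = H XNOR L = L
y5 = y3 XOR y0 = L XOR L = L
y6 = y5 XOR y2 = L XOR L = L
y7 = y5 XOR y3 = L XOR L = L
y9 = y4 XOR y5 = L XOR L = L
y10 = y9 XOR y3 = L XOR L = L
y12 = y10 XOR y6 = L XOR L = L
y14 = y7 XNOR y10 = L XNOR L = H

y3 = L  y6 = L  y12 = L  y14 = H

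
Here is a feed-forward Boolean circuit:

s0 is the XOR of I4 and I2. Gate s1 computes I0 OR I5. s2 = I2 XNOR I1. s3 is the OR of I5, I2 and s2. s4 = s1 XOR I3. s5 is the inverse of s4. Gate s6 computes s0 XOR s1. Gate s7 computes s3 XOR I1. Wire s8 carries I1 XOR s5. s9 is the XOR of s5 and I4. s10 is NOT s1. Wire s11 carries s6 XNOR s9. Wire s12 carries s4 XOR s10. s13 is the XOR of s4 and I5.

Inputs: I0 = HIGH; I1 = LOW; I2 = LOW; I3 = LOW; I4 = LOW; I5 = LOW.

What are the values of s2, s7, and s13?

s2 = HIGH  s7 = HIGH  s13 = HIGH

s1 = I0 OR I5 = HIGH OR LOW = HIGH
s2 = I2 XNOR I1 = LOW XNOR LOW = HIGH
s3 = I5 OR I2 OR s2 = LOW OR LOW OR HIGH = HIGH
s4 = s1 XOR I3 = HIGH XOR LOW = HIGH
s7 = s3 XOR I1 = HIGH XOR LOW = HIGH
s13 = s4 XOR I5 = HIGH XOR LOW = HIGH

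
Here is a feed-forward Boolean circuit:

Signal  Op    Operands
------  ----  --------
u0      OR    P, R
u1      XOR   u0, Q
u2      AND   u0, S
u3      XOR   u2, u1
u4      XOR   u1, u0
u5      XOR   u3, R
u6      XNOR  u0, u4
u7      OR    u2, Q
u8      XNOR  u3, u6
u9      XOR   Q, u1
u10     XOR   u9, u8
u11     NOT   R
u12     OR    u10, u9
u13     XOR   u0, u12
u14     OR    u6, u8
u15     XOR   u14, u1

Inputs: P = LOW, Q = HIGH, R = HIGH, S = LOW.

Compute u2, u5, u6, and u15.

u2 = LOW; u5 = HIGH; u6 = HIGH; u15 = HIGH

u0 = P OR R = LOW OR HIGH = HIGH
u1 = u0 XOR Q = HIGH XOR HIGH = LOW
u2 = u0 AND S = HIGH AND LOW = LOW
u3 = u2 XOR u1 = LOW XOR LOW = LOW
u4 = u1 XOR u0 = LOW XOR HIGH = HIGH
u5 = u3 XOR R = LOW XOR HIGH = HIGH
u6 = u0 XNOR u4 = HIGH XNOR HIGH = HIGH
u8 = u3 XNOR u6 = LOW XNOR HIGH = LOW
u14 = u6 OR u8 = HIGH OR LOW = HIGH
u15 = u14 XOR u1 = HIGH XOR LOW = HIGH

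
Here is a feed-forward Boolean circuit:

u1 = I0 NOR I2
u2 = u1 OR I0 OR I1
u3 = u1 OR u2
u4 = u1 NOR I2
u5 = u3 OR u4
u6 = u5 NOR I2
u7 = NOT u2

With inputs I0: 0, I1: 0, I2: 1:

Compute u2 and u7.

u2 = 0, u7 = 1

u1 = I0 NOR I2 = 0 NOR 1 = 0
u2 = u1 OR I0 OR I1 = 0 OR 0 OR 0 = 0
u7 = NOT u2 = NOT 0 = 1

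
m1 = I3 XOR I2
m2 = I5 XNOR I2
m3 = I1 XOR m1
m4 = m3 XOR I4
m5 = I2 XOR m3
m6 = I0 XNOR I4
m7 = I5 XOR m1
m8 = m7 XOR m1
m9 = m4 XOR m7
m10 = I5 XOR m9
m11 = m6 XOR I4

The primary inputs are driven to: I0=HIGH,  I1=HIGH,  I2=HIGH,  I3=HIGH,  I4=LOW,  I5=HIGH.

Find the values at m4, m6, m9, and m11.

m1 = I3 XOR I2 = HIGH XOR HIGH = LOW
m3 = I1 XOR m1 = HIGH XOR LOW = HIGH
m4 = m3 XOR I4 = HIGH XOR LOW = HIGH
m6 = I0 XNOR I4 = HIGH XNOR LOW = LOW
m7 = I5 XOR m1 = HIGH XOR LOW = HIGH
m9 = m4 XOR m7 = HIGH XOR HIGH = LOW
m11 = m6 XOR I4 = LOW XOR LOW = LOW

m4 = HIGH; m6 = LOW; m9 = LOW; m11 = LOW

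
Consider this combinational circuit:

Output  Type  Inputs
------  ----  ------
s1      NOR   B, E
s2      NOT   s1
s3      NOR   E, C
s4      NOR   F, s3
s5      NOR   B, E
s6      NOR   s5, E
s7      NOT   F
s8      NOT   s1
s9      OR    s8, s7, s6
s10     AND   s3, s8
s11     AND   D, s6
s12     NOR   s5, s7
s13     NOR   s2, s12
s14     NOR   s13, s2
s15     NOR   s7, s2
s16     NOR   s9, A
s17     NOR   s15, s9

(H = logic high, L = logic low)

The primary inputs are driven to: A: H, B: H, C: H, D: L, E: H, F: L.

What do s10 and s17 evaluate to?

s10 = L  s17 = L

s1 = B NOR E = H NOR H = L
s2 = NOT s1 = NOT L = H
s3 = E NOR C = H NOR H = L
s5 = B NOR E = H NOR H = L
s6 = s5 NOR E = L NOR H = L
s7 = NOT F = NOT L = H
s8 = NOT s1 = NOT L = H
s9 = s8 OR s7 OR s6 = H OR H OR L = H
s10 = s3 AND s8 = L AND H = L
s15 = s7 NOR s2 = H NOR H = L
s17 = s15 NOR s9 = L NOR H = L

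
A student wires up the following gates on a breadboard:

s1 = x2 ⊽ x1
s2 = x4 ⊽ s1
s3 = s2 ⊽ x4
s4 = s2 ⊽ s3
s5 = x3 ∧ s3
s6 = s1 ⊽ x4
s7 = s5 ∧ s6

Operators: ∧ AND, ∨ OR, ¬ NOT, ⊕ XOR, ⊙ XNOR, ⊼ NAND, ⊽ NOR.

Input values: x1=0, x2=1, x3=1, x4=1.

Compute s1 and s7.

s1 = x2 NOR x1 = 1 NOR 0 = 0
s2 = x4 NOR s1 = 1 NOR 0 = 0
s3 = s2 NOR x4 = 0 NOR 1 = 0
s5 = x3 AND s3 = 1 AND 0 = 0
s6 = s1 NOR x4 = 0 NOR 1 = 0
s7 = s5 AND s6 = 0 AND 0 = 0

s1 = 0  s7 = 0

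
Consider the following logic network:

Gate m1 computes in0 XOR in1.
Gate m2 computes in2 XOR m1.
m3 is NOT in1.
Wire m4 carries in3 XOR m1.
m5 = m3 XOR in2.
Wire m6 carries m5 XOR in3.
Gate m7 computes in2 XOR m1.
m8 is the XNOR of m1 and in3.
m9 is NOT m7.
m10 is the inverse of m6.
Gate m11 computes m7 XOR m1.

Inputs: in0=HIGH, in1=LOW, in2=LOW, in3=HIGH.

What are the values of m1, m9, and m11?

m1 = in0 XOR in1 = HIGH XOR LOW = HIGH
m7 = in2 XOR m1 = LOW XOR HIGH = HIGH
m9 = NOT m7 = NOT HIGH = LOW
m11 = m7 XOR m1 = HIGH XOR HIGH = LOW

m1 = HIGH, m9 = LOW, m11 = LOW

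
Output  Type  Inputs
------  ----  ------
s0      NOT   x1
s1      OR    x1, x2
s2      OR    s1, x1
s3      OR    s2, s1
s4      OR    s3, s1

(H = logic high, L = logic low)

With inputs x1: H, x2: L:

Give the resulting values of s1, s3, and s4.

s1 = H, s3 = H, s4 = H

s1 = x1 OR x2 = H OR L = H
s2 = s1 OR x1 = H OR H = H
s3 = s2 OR s1 = H OR H = H
s4 = s3 OR s1 = H OR H = H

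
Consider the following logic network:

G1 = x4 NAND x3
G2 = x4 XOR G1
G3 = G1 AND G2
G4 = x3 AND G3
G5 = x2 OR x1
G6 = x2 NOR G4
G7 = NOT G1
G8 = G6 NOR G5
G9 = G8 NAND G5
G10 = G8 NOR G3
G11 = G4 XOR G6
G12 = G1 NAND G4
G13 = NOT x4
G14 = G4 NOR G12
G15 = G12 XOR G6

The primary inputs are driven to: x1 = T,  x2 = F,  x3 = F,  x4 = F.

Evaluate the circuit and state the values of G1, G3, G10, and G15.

G1 = T  G3 = T  G10 = F  G15 = F

G1 = x4 NAND x3 = F NAND F = T
G2 = x4 XOR G1 = F XOR T = T
G3 = G1 AND G2 = T AND T = T
G4 = x3 AND G3 = F AND T = F
G5 = x2 OR x1 = F OR T = T
G6 = x2 NOR G4 = F NOR F = T
G8 = G6 NOR G5 = T NOR T = F
G10 = G8 NOR G3 = F NOR T = F
G12 = G1 NAND G4 = T NAND F = T
G15 = G12 XOR G6 = T XOR T = F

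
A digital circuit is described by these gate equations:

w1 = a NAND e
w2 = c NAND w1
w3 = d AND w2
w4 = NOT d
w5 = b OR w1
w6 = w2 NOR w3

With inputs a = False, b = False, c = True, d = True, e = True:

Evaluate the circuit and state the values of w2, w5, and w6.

w2 = False  w5 = True  w6 = True

w1 = a NAND e = False NAND True = True
w2 = c NAND w1 = True NAND True = False
w3 = d AND w2 = True AND False = False
w5 = b OR w1 = False OR True = True
w6 = w2 NOR w3 = False NOR False = True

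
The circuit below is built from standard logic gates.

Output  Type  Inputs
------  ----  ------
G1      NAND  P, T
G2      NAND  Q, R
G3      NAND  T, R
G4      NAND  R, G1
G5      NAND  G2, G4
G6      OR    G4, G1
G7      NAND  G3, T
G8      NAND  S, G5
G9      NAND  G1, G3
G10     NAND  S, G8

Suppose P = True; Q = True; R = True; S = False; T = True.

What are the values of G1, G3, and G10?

G1 = P NAND T = True NAND True = False
G2 = Q NAND R = True NAND True = False
G3 = T NAND R = True NAND True = False
G4 = R NAND G1 = True NAND False = True
G5 = G2 NAND G4 = False NAND True = True
G8 = S NAND G5 = False NAND True = True
G10 = S NAND G8 = False NAND True = True

G1 = False, G3 = False, G10 = True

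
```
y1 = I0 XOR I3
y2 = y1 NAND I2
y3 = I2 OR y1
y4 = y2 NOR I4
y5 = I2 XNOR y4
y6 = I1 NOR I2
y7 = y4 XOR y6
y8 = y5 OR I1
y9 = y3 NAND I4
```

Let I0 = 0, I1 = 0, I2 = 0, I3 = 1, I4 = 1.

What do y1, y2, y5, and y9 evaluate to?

y1 = 1, y2 = 1, y5 = 1, y9 = 0

y1 = I0 XOR I3 = 0 XOR 1 = 1
y2 = y1 NAND I2 = 1 NAND 0 = 1
y3 = I2 OR y1 = 0 OR 1 = 1
y4 = y2 NOR I4 = 1 NOR 1 = 0
y5 = I2 XNOR y4 = 0 XNOR 0 = 1
y9 = y3 NAND I4 = 1 NAND 1 = 0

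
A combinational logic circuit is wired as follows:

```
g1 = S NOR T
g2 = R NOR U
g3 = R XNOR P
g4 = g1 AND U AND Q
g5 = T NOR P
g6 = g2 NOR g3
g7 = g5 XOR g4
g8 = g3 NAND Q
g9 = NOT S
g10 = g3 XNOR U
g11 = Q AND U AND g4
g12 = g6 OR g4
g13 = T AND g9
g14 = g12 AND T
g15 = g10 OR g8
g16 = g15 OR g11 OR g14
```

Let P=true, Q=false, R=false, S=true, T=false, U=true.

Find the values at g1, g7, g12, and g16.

g1 = false, g7 = false, g12 = true, g16 = true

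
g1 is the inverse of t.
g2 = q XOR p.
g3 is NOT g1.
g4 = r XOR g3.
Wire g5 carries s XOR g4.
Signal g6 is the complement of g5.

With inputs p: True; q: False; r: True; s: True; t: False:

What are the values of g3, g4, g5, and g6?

g3 = False, g4 = True, g5 = False, g6 = True

g1 = NOT t = NOT False = True
g3 = NOT g1 = NOT True = False
g4 = r XOR g3 = True XOR False = True
g5 = s XOR g4 = True XOR True = False
g6 = NOT g5 = NOT False = True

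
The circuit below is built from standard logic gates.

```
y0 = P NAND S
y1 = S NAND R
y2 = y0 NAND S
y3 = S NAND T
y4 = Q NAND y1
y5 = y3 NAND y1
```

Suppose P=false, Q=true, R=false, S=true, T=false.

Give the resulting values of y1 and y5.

y1 = S NAND R = true NAND false = true
y3 = S NAND T = true NAND false = true
y5 = y3 NAND y1 = true NAND true = false

y1 = true, y5 = false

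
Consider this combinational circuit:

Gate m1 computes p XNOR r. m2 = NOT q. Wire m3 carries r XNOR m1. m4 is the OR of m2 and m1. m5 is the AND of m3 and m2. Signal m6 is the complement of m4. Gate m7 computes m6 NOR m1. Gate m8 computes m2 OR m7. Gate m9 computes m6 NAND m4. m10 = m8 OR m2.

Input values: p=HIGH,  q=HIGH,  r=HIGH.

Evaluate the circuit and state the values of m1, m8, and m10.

m1 = p XNOR r = HIGH XNOR HIGH = HIGH
m2 = NOT q = NOT HIGH = LOW
m4 = m2 OR m1 = LOW OR HIGH = HIGH
m6 = NOT m4 = NOT HIGH = LOW
m7 = m6 NOR m1 = LOW NOR HIGH = LOW
m8 = m2 OR m7 = LOW OR LOW = LOW
m10 = m8 OR m2 = LOW OR LOW = LOW

m1 = HIGH, m8 = LOW, m10 = LOW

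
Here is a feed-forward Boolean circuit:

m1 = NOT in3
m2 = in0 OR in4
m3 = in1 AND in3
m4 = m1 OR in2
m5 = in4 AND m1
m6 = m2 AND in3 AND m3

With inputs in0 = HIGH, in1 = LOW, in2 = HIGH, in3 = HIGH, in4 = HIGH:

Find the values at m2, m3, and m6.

m2 = HIGH, m3 = LOW, m6 = LOW

m2 = in0 OR in4 = HIGH OR HIGH = HIGH
m3 = in1 AND in3 = LOW AND HIGH = LOW
m6 = m2 AND in3 AND m3 = HIGH AND HIGH AND LOW = LOW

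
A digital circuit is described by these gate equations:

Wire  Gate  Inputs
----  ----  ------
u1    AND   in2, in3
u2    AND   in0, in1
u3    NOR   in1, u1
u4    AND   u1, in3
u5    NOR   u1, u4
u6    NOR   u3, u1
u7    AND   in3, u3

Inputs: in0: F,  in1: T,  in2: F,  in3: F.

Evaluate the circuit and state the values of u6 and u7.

u6 = T; u7 = F

u1 = in2 AND in3 = F AND F = F
u3 = in1 NOR u1 = T NOR F = F
u6 = u3 NOR u1 = F NOR F = T
u7 = in3 AND u3 = F AND F = F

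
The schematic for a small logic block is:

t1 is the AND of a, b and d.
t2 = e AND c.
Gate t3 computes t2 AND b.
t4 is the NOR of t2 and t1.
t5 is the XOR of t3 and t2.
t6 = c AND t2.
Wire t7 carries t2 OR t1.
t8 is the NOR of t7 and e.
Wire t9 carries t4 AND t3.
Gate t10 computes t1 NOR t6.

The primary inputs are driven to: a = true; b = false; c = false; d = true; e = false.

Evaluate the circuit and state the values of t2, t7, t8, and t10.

t2 = false; t7 = false; t8 = true; t10 = true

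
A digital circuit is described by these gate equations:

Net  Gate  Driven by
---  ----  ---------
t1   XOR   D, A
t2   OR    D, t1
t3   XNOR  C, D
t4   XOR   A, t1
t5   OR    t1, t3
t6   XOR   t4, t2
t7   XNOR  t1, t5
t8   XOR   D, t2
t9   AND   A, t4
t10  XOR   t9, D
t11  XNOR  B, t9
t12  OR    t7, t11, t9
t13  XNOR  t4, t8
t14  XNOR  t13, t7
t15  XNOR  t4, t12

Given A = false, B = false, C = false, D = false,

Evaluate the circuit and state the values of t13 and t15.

t13 = true, t15 = false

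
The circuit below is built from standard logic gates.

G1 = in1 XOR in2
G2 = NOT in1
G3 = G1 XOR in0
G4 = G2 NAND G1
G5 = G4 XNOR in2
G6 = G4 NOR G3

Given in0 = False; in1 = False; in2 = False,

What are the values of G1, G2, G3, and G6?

G1 = False, G2 = True, G3 = False, G6 = False

G1 = in1 XOR in2 = False XOR False = False
G2 = NOT in1 = NOT False = True
G3 = G1 XOR in0 = False XOR False = False
G4 = G2 NAND G1 = True NAND False = True
G6 = G4 NOR G3 = True NOR False = False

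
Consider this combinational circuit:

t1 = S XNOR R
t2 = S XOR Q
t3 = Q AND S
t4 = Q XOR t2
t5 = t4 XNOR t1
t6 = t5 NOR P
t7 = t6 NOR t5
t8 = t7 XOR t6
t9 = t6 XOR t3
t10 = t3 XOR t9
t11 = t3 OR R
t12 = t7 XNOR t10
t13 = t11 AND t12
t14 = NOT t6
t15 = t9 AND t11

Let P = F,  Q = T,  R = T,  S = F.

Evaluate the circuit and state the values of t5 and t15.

t5 = T, t15 = F

t1 = S XNOR R = F XNOR T = F
t2 = S XOR Q = F XOR T = T
t3 = Q AND S = T AND F = F
t4 = Q XOR t2 = T XOR T = F
t5 = t4 XNOR t1 = F XNOR F = T
t6 = t5 NOR P = T NOR F = F
t9 = t6 XOR t3 = F XOR F = F
t11 = t3 OR R = F OR T = T
t15 = t9 AND t11 = F AND T = F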